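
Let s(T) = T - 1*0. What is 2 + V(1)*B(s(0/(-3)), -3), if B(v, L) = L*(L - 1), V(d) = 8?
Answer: 98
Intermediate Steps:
s(T) = T (s(T) = T + 0 = T)
B(v, L) = L*(-1 + L)
2 + V(1)*B(s(0/(-3)), -3) = 2 + 8*(-3*(-1 - 3)) = 2 + 8*(-3*(-4)) = 2 + 8*12 = 2 + 96 = 98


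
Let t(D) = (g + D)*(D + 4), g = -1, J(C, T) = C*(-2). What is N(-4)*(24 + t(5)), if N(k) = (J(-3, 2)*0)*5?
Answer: 0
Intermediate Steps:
J(C, T) = -2*C
t(D) = (-1 + D)*(4 + D) (t(D) = (-1 + D)*(D + 4) = (-1 + D)*(4 + D))
N(k) = 0 (N(k) = (-2*(-3)*0)*5 = (6*0)*5 = 0*5 = 0)
N(-4)*(24 + t(5)) = 0*(24 + (-4 + 5² + 3*5)) = 0*(24 + (-4 + 25 + 15)) = 0*(24 + 36) = 0*60 = 0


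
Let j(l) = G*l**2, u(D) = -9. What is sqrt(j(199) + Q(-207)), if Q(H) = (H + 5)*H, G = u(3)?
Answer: 3*I*sqrt(34955) ≈ 560.89*I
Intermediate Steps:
G = -9
Q(H) = H*(5 + H) (Q(H) = (5 + H)*H = H*(5 + H))
j(l) = -9*l**2
sqrt(j(199) + Q(-207)) = sqrt(-9*199**2 - 207*(5 - 207)) = sqrt(-9*39601 - 207*(-202)) = sqrt(-356409 + 41814) = sqrt(-314595) = 3*I*sqrt(34955)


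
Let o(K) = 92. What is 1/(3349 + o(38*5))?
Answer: 1/3441 ≈ 0.00029061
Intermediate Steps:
1/(3349 + o(38*5)) = 1/(3349 + 92) = 1/3441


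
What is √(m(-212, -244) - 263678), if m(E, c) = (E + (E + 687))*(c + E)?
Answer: I*√383606 ≈ 619.36*I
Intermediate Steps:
m(E, c) = (687 + 2*E)*(E + c) (m(E, c) = (E + (687 + E))*(E + c) = (687 + 2*E)*(E + c))
√(m(-212, -244) - 263678) = √((2*(-212)² + 687*(-212) + 687*(-244) + 2*(-212)*(-244)) - 263678) = √((2*44944 - 145644 - 167628 + 103456) - 263678) = √((89888 - 145644 - 167628 + 103456) - 263678) = √(-119928 - 263678) = √(-383606) = I*√383606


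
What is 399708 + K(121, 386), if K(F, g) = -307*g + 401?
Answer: 281607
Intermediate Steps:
K(F, g) = 401 - 307*g
399708 + K(121, 386) = 399708 + (401 - 307*386) = 399708 + (401 - 118502) = 399708 - 118101 = 281607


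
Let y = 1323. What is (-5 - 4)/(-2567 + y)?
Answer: 9/1244 ≈ 0.0072347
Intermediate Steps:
(-5 - 4)/(-2567 + y) = (-5 - 4)/(-2567 + 1323) = -9/(-1244) = -9*(-1/1244) = 9/1244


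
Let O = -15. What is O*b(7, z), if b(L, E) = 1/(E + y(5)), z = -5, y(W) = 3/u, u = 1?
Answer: 15/2 ≈ 7.5000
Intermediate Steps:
y(W) = 3 (y(W) = 3/1 = 3*1 = 3)
b(L, E) = 1/(3 + E) (b(L, E) = 1/(E + 3) = 1/(3 + E))
O*b(7, z) = -15/(3 - 5) = -15/(-2) = -15*(-½) = 15/2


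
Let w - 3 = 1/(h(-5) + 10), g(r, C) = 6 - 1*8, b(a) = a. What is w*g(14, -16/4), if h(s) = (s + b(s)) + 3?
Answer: -20/3 ≈ -6.6667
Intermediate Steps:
h(s) = 3 + 2*s (h(s) = (s + s) + 3 = 2*s + 3 = 3 + 2*s)
g(r, C) = -2 (g(r, C) = 6 - 8 = -2)
w = 10/3 (w = 3 + 1/((3 + 2*(-5)) + 10) = 3 + 1/((3 - 10) + 10) = 3 + 1/(-7 + 10) = 3 + 1/3 = 10/3 ≈ 3.3333)
w*g(14, -16/4) = (10/3)*(-2) = -20/3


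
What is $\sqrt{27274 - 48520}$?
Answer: $i \sqrt{21246} \approx 145.76 i$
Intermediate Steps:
$\sqrt{27274 - 48520} = \sqrt{-21246} = i \sqrt{21246}$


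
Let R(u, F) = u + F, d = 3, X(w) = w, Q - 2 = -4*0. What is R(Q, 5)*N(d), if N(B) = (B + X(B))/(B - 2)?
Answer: 42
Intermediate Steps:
Q = 2 (Q = 2 - 4*0 = 2 + 0 = 2)
N(B) = 2*B/(-2 + B) (N(B) = (B + B)/(B - 2) = (2*B)/(-2 + B) = 2*B/(-2 + B))
R(u, F) = F + u
R(Q, 5)*N(d) = (5 + 2)*(2*3/(-2 + 3)) = 7*(2*3/1) = 7*(2*3*1) = 7*6 = 42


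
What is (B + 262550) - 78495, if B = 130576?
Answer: 314631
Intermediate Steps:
(B + 262550) - 78495 = (130576 + 262550) - 78495 = 393126 - 78495 = 314631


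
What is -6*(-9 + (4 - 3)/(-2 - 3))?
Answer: 276/5 ≈ 55.200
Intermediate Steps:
-6*(-9 + (4 - 3)/(-2 - 3)) = -6*(-9 + 1/(-5)) = -6*(-9 + 1*(-⅕)) = -6*(-9 - ⅕) = -6*(-46/5) = 276/5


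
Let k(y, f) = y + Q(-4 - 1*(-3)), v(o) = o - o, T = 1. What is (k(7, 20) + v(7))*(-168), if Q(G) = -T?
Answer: -1008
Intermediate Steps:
v(o) = 0
Q(G) = -1 (Q(G) = -1*1 = -1)
k(y, f) = -1 + y (k(y, f) = y - 1 = -1 + y)
(k(7, 20) + v(7))*(-168) = ((-1 + 7) + 0)*(-168) = (6 + 0)*(-168) = 6*(-168) = -1008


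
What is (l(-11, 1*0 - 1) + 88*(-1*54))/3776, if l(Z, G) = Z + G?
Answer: -1191/944 ≈ -1.2617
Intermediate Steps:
l(Z, G) = G + Z
(l(-11, 1*0 - 1) + 88*(-1*54))/3776 = (((1*0 - 1) - 11) + 88*(-1*54))/3776 = (((0 - 1) - 11) + 88*(-54))*(1/3776) = ((-1 - 11) - 4752)*(1/3776) = (-12 - 4752)*(1/3776) = -4764*1/3776 = -1191/944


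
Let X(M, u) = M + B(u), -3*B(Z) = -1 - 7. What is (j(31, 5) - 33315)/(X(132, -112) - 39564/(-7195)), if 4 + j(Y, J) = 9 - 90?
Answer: -90117375/378184 ≈ -238.29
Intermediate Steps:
B(Z) = 8/3 (B(Z) = -(-1 - 7)/3 = -1/3*(-8) = 8/3)
X(M, u) = 8/3 + M (X(M, u) = M + 8/3 = 8/3 + M)
j(Y, J) = -85 (j(Y, J) = -4 + (9 - 90) = -4 - 81 = -85)
(j(31, 5) - 33315)/(X(132, -112) - 39564/(-7195)) = (-85 - 33315)/((8/3 + 132) - 39564/(-7195)) = -33400/(404/3 - 39564*(-1/7195)) = -33400/(404/3 + 39564/7195) = -33400/3025472/21585 = -33400*21585/3025472 = -90117375/378184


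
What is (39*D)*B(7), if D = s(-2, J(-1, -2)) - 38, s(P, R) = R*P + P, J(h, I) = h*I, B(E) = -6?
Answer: 10296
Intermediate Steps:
J(h, I) = I*h
s(P, R) = P + P*R (s(P, R) = P*R + P = P + P*R)
D = -44 (D = -2*(1 - 2*(-1)) - 38 = -2*(1 + 2) - 38 = -2*3 - 38 = -6 - 38 = -44)
(39*D)*B(7) = (39*(-44))*(-6) = -1716*(-6) = 10296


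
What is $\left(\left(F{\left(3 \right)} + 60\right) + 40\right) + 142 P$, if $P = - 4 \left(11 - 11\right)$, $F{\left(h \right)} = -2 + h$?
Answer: $101$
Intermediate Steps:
$P = 0$ ($P = \left(-4\right) 0 = 0$)
$\left(\left(F{\left(3 \right)} + 60\right) + 40\right) + 142 P = \left(\left(\left(-2 + 3\right) + 60\right) + 40\right) + 142 \cdot 0 = \left(\left(1 + 60\right) + 40\right) + 0 = \left(61 + 40\right) + 0 = 101 + 0 = 101$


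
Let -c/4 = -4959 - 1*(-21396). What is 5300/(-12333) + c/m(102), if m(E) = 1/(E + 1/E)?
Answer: -1406183960770/209661 ≈ -6.7069e+6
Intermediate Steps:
c = -65748 (c = -4*(-4959 - 1*(-21396)) = -4*(-4959 + 21396) = -4*16437 = -65748)
5300/(-12333) + c/m(102) = 5300/(-12333) - 65748/(102/(1 + 102²)) = 5300*(-1/12333) - 65748/(102/(1 + 10404)) = -5300/12333 - 65748/(102/10405) = -5300/12333 - 65748/(102*(1/10405)) = -5300/12333 - 65748/102/10405 = -5300/12333 - 65748*10405/102 = -5300/12333 - 114017990/17 = -1406183960770/209661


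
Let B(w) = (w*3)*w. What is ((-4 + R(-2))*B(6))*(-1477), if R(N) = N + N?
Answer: 1276128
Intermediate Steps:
R(N) = 2*N
B(w) = 3*w**2 (B(w) = (3*w)*w = 3*w**2)
((-4 + R(-2))*B(6))*(-1477) = ((-4 + 2*(-2))*(3*6**2))*(-1477) = ((-4 - 4)*(3*36))*(-1477) = -8*108*(-1477) = -864*(-1477) = 1276128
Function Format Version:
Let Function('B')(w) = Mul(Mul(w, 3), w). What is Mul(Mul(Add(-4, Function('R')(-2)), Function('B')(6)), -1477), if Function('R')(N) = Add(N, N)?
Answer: 1276128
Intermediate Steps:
Function('R')(N) = Mul(2, N)
Function('B')(w) = Mul(3, Pow(w, 2)) (Function('B')(w) = Mul(Mul(3, w), w) = Mul(3, Pow(w, 2)))
Mul(Mul(Add(-4, Function('R')(-2)), Function('B')(6)), -1477) = Mul(Mul(Add(-4, Mul(2, -2)), Mul(3, Pow(6, 2))), -1477) = Mul(Mul(Add(-4, -4), Mul(3, 36)), -1477) = Mul(Mul(-8, 108), -1477) = Mul(-864, -1477) = 1276128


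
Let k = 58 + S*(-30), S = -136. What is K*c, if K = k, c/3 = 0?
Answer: 0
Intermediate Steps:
c = 0 (c = 3*0 = 0)
k = 4138 (k = 58 - 136*(-30) = 58 + 4080 = 4138)
K = 4138
K*c = 4138*0 = 0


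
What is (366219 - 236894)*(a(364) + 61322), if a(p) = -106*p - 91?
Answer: 2928823275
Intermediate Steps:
a(p) = -91 - 106*p
(366219 - 236894)*(a(364) + 61322) = (366219 - 236894)*((-91 - 106*364) + 61322) = 129325*((-91 - 38584) + 61322) = 129325*(-38675 + 61322) = 129325*22647 = 2928823275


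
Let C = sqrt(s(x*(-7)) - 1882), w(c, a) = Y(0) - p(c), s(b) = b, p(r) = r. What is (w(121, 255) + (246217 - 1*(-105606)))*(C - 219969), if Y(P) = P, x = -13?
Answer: -77363537238 + 1055106*I*sqrt(199) ≈ -7.7364e+10 + 1.4884e+7*I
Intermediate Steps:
w(c, a) = -c (w(c, a) = 0 - c = -c)
C = 3*I*sqrt(199) (C = sqrt(-13*(-7) - 1882) = sqrt(91 - 1882) = sqrt(-1791) = 3*I*sqrt(199) ≈ 42.32*I)
(w(121, 255) + (246217 - 1*(-105606)))*(C - 219969) = (-1*121 + (246217 - 1*(-105606)))*(3*I*sqrt(199) - 219969) = (-121 + (246217 + 105606))*(-219969 + 3*I*sqrt(199)) = (-121 + 351823)*(-219969 + 3*I*sqrt(199)) = 351702*(-219969 + 3*I*sqrt(199)) = -77363537238 + 1055106*I*sqrt(199)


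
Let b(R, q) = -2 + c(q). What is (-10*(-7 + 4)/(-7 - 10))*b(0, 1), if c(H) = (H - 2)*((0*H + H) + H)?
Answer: 120/17 ≈ 7.0588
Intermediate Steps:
c(H) = 2*H*(-2 + H) (c(H) = (-2 + H)*((0 + H) + H) = (-2 + H)*(H + H) = (-2 + H)*(2*H) = 2*H*(-2 + H))
b(R, q) = -2 + 2*q*(-2 + q)
(-10*(-7 + 4)/(-7 - 10))*b(0, 1) = (-10*(-7 + 4)/(-7 - 10))*(-2 + 2*1*(-2 + 1)) = (-(-30)/(-17))*(-2 + 2*1*(-1)) = (-(-30)*(-1)/17)*(-2 - 2) = -10*3/17*(-4) = -30/17*(-4) = 120/17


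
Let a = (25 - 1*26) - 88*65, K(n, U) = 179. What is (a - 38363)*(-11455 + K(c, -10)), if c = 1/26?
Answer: 497091184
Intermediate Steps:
c = 1/26 ≈ 0.038462
a = -5721 (a = (25 - 26) - 5720 = -1 - 5720 = -5721)
(a - 38363)*(-11455 + K(c, -10)) = (-5721 - 38363)*(-11455 + 179) = -44084*(-11276) = 497091184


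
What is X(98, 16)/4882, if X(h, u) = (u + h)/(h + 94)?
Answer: 19/156224 ≈ 0.00012162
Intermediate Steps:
X(h, u) = (h + u)/(94 + h)
X(98, 16)/4882 = ((98 + 16)/(94 + 98))/4882 = (114/192)*(1/4882) = ((1/192)*114)*(1/4882) = (19/32)*(1/4882) = 19/156224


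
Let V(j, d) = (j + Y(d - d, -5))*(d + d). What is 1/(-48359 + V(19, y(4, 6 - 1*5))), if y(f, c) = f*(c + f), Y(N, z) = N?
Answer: -1/47599 ≈ -2.1009e-5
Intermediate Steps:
V(j, d) = 2*d*j (V(j, d) = (j + (d - d))*(d + d) = (j + 0)*(2*d) = j*(2*d) = 2*d*j)
1/(-48359 + V(19, y(4, 6 - 1*5))) = 1/(-48359 + 2*(4*((6 - 1*5) + 4))*19) = 1/(-48359 + 2*(4*((6 - 5) + 4))*19) = 1/(-48359 + 2*(4*(1 + 4))*19) = 1/(-48359 + 2*(4*5)*19) = 1/(-48359 + 2*20*19) = 1/(-48359 + 760) = 1/(-47599) = -1/47599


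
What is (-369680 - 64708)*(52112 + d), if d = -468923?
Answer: 181057696668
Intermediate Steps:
(-369680 - 64708)*(52112 + d) = (-369680 - 64708)*(52112 - 468923) = -434388*(-416811) = 181057696668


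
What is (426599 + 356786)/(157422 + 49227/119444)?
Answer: 18714127588/3760632519 ≈ 4.9763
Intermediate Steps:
(426599 + 356786)/(157422 + 49227/119444) = 783385/(157422 + 49227*(1/119444)) = 783385/(157422 + 49227/119444) = 783385/(18803162595/119444) = 783385*(119444/18803162595) = 18714127588/3760632519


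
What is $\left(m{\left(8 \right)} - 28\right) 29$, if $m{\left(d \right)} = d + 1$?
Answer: $-551$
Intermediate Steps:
$m{\left(d \right)} = 1 + d$
$\left(m{\left(8 \right)} - 28\right) 29 = \left(\left(1 + 8\right) - 28\right) 29 = \left(9 - 28\right) 29 = \left(-19\right) 29 = -551$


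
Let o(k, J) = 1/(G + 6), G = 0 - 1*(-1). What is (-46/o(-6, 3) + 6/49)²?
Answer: 248755984/2401 ≈ 1.0361e+5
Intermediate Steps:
G = 1 (G = 0 + 1 = 1)
o(k, J) = ⅐ (o(k, J) = 1/(1 + 6) = 1/7 = ⅐)
(-46/o(-6, 3) + 6/49)² = (-46/⅐ + 6/49)² = (-46*7 + 6*(1/49))² = (-322 + 6/49)² = (-15772/49)² = 248755984/2401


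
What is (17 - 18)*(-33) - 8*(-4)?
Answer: 65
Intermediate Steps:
(17 - 18)*(-33) - 8*(-4) = -1*(-33) + 32 = 33 + 32 = 65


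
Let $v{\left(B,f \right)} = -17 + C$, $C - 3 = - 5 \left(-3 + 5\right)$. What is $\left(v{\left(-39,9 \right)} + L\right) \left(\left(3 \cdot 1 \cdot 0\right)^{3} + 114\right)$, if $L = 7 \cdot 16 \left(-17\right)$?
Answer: $-219792$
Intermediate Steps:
$C = -7$ ($C = 3 - 5 \left(-3 + 5\right) = 3 - 10 = -7$)
$L = -1904$ ($L = 112 \left(-17\right) = -1904$)
$v{\left(B,f \right)} = -24$ ($v{\left(B,f \right)} = -17 - 7 = -24$)
$\left(v{\left(-39,9 \right)} + L\right) \left(\left(3 \cdot 1 \cdot 0\right)^{3} + 114\right) = \left(-24 - 1904\right) \left(\left(3 \cdot 1 \cdot 0\right)^{3} + 114\right) = - 1928 \left(\left(3 \cdot 0\right)^{3} + 114\right) = - 1928 \left(0^{3} + 114\right) = - 1928 \left(0 + 114\right) = \left(-1928\right) 114 = -219792$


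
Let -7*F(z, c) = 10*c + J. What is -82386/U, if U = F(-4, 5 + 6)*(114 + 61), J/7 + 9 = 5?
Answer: 41193/1025 ≈ 40.188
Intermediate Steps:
J = -28 (J = -63 + 7*5 = -63 + 35 = -28)
F(z, c) = 4 - 10*c/7 (F(z, c) = -(10*c - 28)/7 = -(-28 + 10*c)/7 = 4 - 10*c/7)
U = -2050 (U = (4 - 10*(5 + 6)/7)*(114 + 61) = (4 - 10/7*11)*175 = (4 - 110/7)*175 = -82/7*175 = -2050)
-82386/U = -82386/(-2050) = -82386*(-1/2050) = 41193/1025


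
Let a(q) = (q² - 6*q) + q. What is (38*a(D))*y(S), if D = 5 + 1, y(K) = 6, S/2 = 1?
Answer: 1368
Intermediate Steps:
S = 2 (S = 2*1 = 2)
D = 6
a(q) = q² - 5*q
(38*a(D))*y(S) = (38*(6*(-5 + 6)))*6 = (38*(6*1))*6 = (38*6)*6 = 228*6 = 1368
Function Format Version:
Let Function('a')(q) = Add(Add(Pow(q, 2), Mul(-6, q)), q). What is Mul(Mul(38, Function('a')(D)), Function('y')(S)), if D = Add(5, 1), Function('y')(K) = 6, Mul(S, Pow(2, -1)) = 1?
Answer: 1368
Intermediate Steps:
S = 2 (S = Mul(2, 1) = 2)
D = 6
Function('a')(q) = Add(Pow(q, 2), Mul(-5, q))
Mul(Mul(38, Function('a')(D)), Function('y')(S)) = Mul(Mul(38, Mul(6, Add(-5, 6))), 6) = Mul(Mul(38, Mul(6, 1)), 6) = Mul(Mul(38, 6), 6) = Mul(228, 6) = 1368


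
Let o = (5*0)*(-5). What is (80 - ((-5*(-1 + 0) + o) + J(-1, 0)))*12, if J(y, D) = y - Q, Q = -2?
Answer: 888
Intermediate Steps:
J(y, D) = 2 + y (J(y, D) = y - 1*(-2) = y + 2 = 2 + y)
o = 0 (o = 0*(-5) = 0)
(80 - ((-5*(-1 + 0) + o) + J(-1, 0)))*12 = (80 - ((-5*(-1 + 0) + 0) + (2 - 1)))*12 = (80 - ((-5*(-1) + 0) + 1))*12 = (80 - ((5 + 0) + 1))*12 = (80 - (5 + 1))*12 = (80 - 1*6)*12 = (80 - 6)*12 = 74*12 = 888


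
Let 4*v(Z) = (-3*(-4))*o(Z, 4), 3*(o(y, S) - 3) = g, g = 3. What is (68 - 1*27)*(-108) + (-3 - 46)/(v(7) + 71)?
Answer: -367573/83 ≈ -4428.6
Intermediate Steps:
o(y, S) = 4 (o(y, S) = 3 + (⅓)*3 = 3 + 1 = 4)
v(Z) = 12 (v(Z) = (-3*(-4)*4)/4 = (12*4)/4 = (¼)*48 = 12)
(68 - 1*27)*(-108) + (-3 - 46)/(v(7) + 71) = (68 - 1*27)*(-108) + (-3 - 46)/(12 + 71) = (68 - 27)*(-108) - 49/83 = 41*(-108) - 49*1/83 = -4428 - 49/83 = -367573/83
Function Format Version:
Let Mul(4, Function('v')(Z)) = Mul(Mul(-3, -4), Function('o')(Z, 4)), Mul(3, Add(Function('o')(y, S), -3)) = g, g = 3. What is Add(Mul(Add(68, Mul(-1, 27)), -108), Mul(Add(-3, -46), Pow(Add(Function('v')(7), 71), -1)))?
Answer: Rational(-367573, 83) ≈ -4428.6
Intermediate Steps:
Function('o')(y, S) = 4 (Function('o')(y, S) = Add(3, Mul(Rational(1, 3), 3)) = Add(3, 1) = 4)
Function('v')(Z) = 12 (Function('v')(Z) = Mul(Rational(1, 4), Mul(Mul(-3, -4), 4)) = Mul(Rational(1, 4), Mul(12, 4)) = Mul(Rational(1, 4), 48) = 12)
Add(Mul(Add(68, Mul(-1, 27)), -108), Mul(Add(-3, -46), Pow(Add(Function('v')(7), 71), -1))) = Add(Mul(Add(68, Mul(-1, 27)), -108), Mul(Add(-3, -46), Pow(Add(12, 71), -1))) = Add(Mul(Add(68, -27), -108), Mul(-49, Pow(83, -1))) = Add(Mul(41, -108), Mul(-49, Rational(1, 83))) = Add(-4428, Rational(-49, 83)) = Rational(-367573, 83)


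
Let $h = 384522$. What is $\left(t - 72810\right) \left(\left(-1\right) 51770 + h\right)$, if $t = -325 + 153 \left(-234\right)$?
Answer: $-36249004624$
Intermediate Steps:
$t = -36127$ ($t = -325 - 35802 = -36127$)
$\left(t - 72810\right) \left(\left(-1\right) 51770 + h\right) = \left(-36127 - 72810\right) \left(\left(-1\right) 51770 + 384522\right) = - 108937 \left(-51770 + 384522\right) = \left(-108937\right) 332752 = -36249004624$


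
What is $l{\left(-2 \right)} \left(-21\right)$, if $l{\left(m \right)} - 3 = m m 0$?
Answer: $-63$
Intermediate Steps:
$l{\left(m \right)} = 3$ ($l{\left(m \right)} = 3 + m m 0 = 3 + m^{2} \cdot 0 = 3 + 0 = 3$)
$l{\left(-2 \right)} \left(-21\right) = 3 \left(-21\right) = -63$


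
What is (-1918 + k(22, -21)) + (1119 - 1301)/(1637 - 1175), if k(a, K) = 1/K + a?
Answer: -146026/77 ≈ -1896.4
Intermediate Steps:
k(a, K) = a + 1/K
(-1918 + k(22, -21)) + (1119 - 1301)/(1637 - 1175) = (-1918 + (22 + 1/(-21))) + (1119 - 1301)/(1637 - 1175) = (-1918 + (22 - 1/21)) - 182/462 = (-1918 + 461/21) - 182*1/462 = -39817/21 - 13/33 = -146026/77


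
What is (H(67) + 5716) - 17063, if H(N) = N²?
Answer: -6858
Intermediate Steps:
(H(67) + 5716) - 17063 = (67² + 5716) - 17063 = (4489 + 5716) - 17063 = 10205 - 17063 = -6858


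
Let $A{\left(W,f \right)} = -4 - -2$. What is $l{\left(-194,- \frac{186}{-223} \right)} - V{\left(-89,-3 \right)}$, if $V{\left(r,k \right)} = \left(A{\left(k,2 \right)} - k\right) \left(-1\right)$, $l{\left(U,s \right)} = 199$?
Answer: $200$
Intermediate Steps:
$A{\left(W,f \right)} = -2$ ($A{\left(W,f \right)} = -4 + 2 = -2$)
$V{\left(r,k \right)} = 2 + k$ ($V{\left(r,k \right)} = \left(-2 - k\right) \left(-1\right) = 2 + k$)
$l{\left(-194,- \frac{186}{-223} \right)} - V{\left(-89,-3 \right)} = 199 - \left(2 - 3\right) = 199 - -1 = 199 + 1 = 200$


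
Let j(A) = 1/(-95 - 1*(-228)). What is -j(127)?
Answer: -1/133 ≈ -0.0075188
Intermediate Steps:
j(A) = 1/133 (j(A) = 1/(-95 + 228) = 1/133)
-j(127) = -1*1/133 = -1/133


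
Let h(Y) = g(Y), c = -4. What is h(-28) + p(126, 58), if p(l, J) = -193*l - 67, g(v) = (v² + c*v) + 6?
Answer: -23483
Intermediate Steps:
g(v) = 6 + v² - 4*v (g(v) = (v² - 4*v) + 6 = 6 + v² - 4*v)
p(l, J) = -67 - 193*l
h(Y) = 6 + Y² - 4*Y
h(-28) + p(126, 58) = (6 + (-28)² - 4*(-28)) + (-67 - 193*126) = (6 + 784 + 112) + (-67 - 24318) = 902 - 24385 = -23483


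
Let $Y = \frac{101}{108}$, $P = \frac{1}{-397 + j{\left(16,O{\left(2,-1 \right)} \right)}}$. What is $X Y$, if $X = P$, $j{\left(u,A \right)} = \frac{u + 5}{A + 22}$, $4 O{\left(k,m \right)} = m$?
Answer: $- \frac{2929}{1240380} \approx -0.0023614$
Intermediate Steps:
$O{\left(k,m \right)} = \frac{m}{4}$
$j{\left(u,A \right)} = \frac{5 + u}{22 + A}$
$P = - \frac{29}{11485}$ ($P = \frac{1}{-397 + \frac{5 + 16}{22 + \frac{1}{4} \left(-1\right)}} = \frac{1}{-397 + \frac{1}{22 - \frac{1}{4}} \cdot 21} = \frac{1}{-397 + \frac{1}{\frac{87}{4}} \cdot 21} = \frac{1}{-397 + \frac{4}{87} \cdot 21} = \frac{1}{-397 + \frac{28}{29}} = \frac{1}{- \frac{11485}{29}} = - \frac{29}{11485} \approx -0.002525$)
$X = - \frac{29}{11485} \approx -0.002525$
$Y = \frac{101}{108}$ ($Y = 101 \cdot \frac{1}{108} = \frac{101}{108} \approx 0.93519$)
$X Y = \left(- \frac{29}{11485}\right) \frac{101}{108} = - \frac{2929}{1240380}$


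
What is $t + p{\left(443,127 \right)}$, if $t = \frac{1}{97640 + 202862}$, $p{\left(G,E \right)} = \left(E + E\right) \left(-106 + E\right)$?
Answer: $\frac{1602877669}{300502} \approx 5334.0$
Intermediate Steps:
$p{\left(G,E \right)} = 2 E \left(-106 + E\right)$
$t = \frac{1}{300502} \approx 3.3278 \cdot 10^{-6}$
$t + p{\left(443,127 \right)} = \frac{1}{300502} + 2 \cdot 127 \left(-106 + 127\right) = \frac{1}{300502} + 2 \cdot 127 \cdot 21 = \frac{1}{300502} + 5334 = \frac{1602877669}{300502}$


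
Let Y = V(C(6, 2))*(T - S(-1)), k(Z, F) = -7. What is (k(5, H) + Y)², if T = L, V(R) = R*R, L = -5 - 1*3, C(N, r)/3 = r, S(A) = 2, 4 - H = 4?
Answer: 134689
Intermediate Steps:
H = 0 (H = 4 - 1*4 = 4 - 4 = 0)
C(N, r) = 3*r
L = -8 (L = -5 - 3 = -8)
V(R) = R²
T = -8
Y = -360 (Y = (3*2)²*(-8 - 1*2) = 6²*(-8 - 2) = 36*(-10) = -360)
(k(5, H) + Y)² = (-7 - 360)² = (-367)² = 134689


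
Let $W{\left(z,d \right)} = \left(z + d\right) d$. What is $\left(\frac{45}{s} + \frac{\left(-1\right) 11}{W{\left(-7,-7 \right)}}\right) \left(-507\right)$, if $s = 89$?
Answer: $- \frac{1739517}{8722} \approx -199.44$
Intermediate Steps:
$W{\left(z,d \right)} = d \left(d + z\right)$ ($W{\left(z,d \right)} = \left(d + z\right) d = d \left(d + z\right)$)
$\left(\frac{45}{s} + \frac{\left(-1\right) 11}{W{\left(-7,-7 \right)}}\right) \left(-507\right) = \left(\frac{45}{89} + \frac{\left(-1\right) 11}{\left(-7\right) \left(-7 - 7\right)}\right) \left(-507\right) = \left(45 \cdot \frac{1}{89} - \frac{11}{\left(-7\right) \left(-14\right)}\right) \left(-507\right) = \left(\frac{45}{89} - \frac{11}{98}\right) \left(-507\right) = \frac{3431}{8722} \left(-507\right) = - \frac{1739517}{8722}$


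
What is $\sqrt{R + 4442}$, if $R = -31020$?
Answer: $i \sqrt{26578} \approx 163.03 i$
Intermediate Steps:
$\sqrt{R + 4442} = \sqrt{-31020 + 4442} = \sqrt{-26578} = i \sqrt{26578}$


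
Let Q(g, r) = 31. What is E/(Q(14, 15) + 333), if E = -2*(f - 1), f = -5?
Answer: 3/91 ≈ 0.032967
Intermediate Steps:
E = 12 (E = -2*(-5 - 1) = -2*(-6) = 12)
E/(Q(14, 15) + 333) = 12/(31 + 333) = 12/364 = 12*(1/364) = 3/91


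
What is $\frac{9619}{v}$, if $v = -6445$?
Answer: $- \frac{9619}{6445} \approx -1.4925$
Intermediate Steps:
$\frac{9619}{v} = \frac{9619}{-6445} = 9619 \left(- \frac{1}{6445}\right) = - \frac{9619}{6445}$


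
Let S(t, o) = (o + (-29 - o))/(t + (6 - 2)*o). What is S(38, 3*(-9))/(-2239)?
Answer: -29/156730 ≈ -0.00018503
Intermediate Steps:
S(t, o) = -29/(t + 4*o)
S(38, 3*(-9))/(-2239) = -29/(38 + 4*(3*(-9)))/(-2239) = -29/(38 + 4*(-27))*(-1/2239) = -29/(38 - 108)*(-1/2239) = -29/(-70)*(-1/2239) = -29*(-1/70)*(-1/2239) = (29/70)*(-1/2239) = -29/156730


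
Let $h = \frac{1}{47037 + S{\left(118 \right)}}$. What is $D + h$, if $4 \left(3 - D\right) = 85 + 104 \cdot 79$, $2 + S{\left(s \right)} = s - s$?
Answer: $- \frac{389873111}{188140} \approx -2072.3$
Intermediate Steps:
$S{\left(s \right)} = -2$ ($S{\left(s \right)} = -2 + \left(s - s\right) = -2 + 0 = -2$)
$h = \frac{1}{47035}$ ($h = \frac{1}{47037 - 2} = \frac{1}{47035} \approx 2.1261 \cdot 10^{-5}$)
$D = - \frac{8289}{4}$ ($D = 3 - \frac{85 + 104 \cdot 79}{4} = 3 - \frac{85 + 8216}{4} = 3 - \frac{8301}{4} = - \frac{8289}{4} \approx -2072.3$)
$D + h = - \frac{8289}{4} + \frac{1}{47035} = - \frac{389873111}{188140}$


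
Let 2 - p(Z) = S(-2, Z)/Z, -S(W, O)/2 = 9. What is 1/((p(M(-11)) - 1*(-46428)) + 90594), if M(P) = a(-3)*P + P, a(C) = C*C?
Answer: 55/7536311 ≈ 7.2980e-6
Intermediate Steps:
S(W, O) = -18 (S(W, O) = -2*9 = -18)
a(C) = C²
M(P) = 10*P (M(P) = (-3)²*P + P = 9*P + P = 10*P)
p(Z) = 2 + 18/Z (p(Z) = 2 - (-18)/Z = 2 + 18/Z)
1/((p(M(-11)) - 1*(-46428)) + 90594) = 1/(((2 + 18/((10*(-11)))) - 1*(-46428)) + 90594) = 1/(((2 + 18/(-110)) + 46428) + 90594) = 1/(((2 + 18*(-1/110)) + 46428) + 90594) = 1/(((2 - 9/55) + 46428) + 90594) = 1/((101/55 + 46428) + 90594) = 1/(2553641/55 + 90594) = 1/(7536311/55) = 55/7536311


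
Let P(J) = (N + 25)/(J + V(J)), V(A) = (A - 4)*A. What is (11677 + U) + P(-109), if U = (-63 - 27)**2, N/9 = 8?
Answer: 241437713/12208 ≈ 19777.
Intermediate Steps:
V(A) = A*(-4 + A) (V(A) = (-4 + A)*A = A*(-4 + A))
N = 72 (N = 9*8 = 72)
P(J) = 97/(J + J*(-4 + J)) (P(J) = (72 + 25)/(J + J*(-4 + J)) = 97/(J + J*(-4 + J)))
U = 8100 (U = (-90)**2 = 8100)
(11677 + U) + P(-109) = (11677 + 8100) + 97/(-109*(-3 - 109)) = 19777 + 97*(-1/109)/(-112) = 19777 + 97*(-1/109)*(-1/112) = 19777 + 97/12208 = 241437713/12208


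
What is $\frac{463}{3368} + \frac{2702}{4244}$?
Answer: $\frac{2766327}{3573448} \approx 0.77413$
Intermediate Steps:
$\frac{463}{3368} + \frac{2702}{4244} = 463 \cdot \frac{1}{3368} + 2702 \cdot \frac{1}{4244} = \frac{463}{3368} + \frac{1351}{2122} = \frac{2766327}{3573448}$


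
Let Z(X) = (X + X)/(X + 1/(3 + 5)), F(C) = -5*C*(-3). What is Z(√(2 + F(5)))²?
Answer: 97160448/24275329 - 315392*√77/24275329 ≈ 3.8884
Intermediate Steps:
F(C) = 15*C
Z(X) = 2*X/(⅛ + X) (Z(X) = (2*X)/(X + 1/8) = (2*X)/(X + ⅛) = (2*X)/(⅛ + X) = 2*X/(⅛ + X))
Z(√(2 + F(5)))² = (16*√(2 + 15*5)/(1 + 8*√(2 + 15*5)))² = (16*√(2 + 75)/(1 + 8*√(2 + 75)))² = (16*√77/(1 + 8*√77))² = 19712/(1 + 8*√77)²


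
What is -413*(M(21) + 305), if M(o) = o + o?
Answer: -143311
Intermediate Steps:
M(o) = 2*o
-413*(M(21) + 305) = -413*(2*21 + 305) = -413*(42 + 305) = -413*347 = -143311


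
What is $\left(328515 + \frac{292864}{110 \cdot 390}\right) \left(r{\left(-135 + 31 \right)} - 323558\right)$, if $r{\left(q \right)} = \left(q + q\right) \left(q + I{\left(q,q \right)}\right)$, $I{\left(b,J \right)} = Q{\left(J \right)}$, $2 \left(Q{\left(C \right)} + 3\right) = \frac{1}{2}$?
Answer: $- \frac{7425102491498}{75} \approx -9.9001 \cdot 10^{10}$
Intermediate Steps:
$Q{\left(C \right)} = - \frac{11}{4}$ ($Q{\left(C \right)} = -3 + \frac{1}{2 \cdot 2} = -3 + \frac{1}{2} \cdot \frac{1}{2} = -3 + \frac{1}{4} = - \frac{11}{4}$)
$I{\left(b,J \right)} = - \frac{11}{4}$
$r{\left(q \right)} = 2 q \left(- \frac{11}{4} + q\right)$ ($r{\left(q \right)} = \left(q + q\right) \left(q - \frac{11}{4}\right) = 2 q \left(- \frac{11}{4} + q\right)$)
$\left(328515 + \frac{292864}{110 \cdot 390}\right) \left(r{\left(-135 + 31 \right)} - 323558\right) = \left(328515 + \frac{292864}{110 \cdot 390}\right) \left(\frac{\left(-135 + 31\right) \left(-11 + 4 \left(-135 + 31\right)\right)}{2} - 323558\right) = \left(328515 + \frac{292864}{42900}\right) \left(\frac{1}{2} \left(-104\right) \left(-11 + 4 \left(-104\right)\right) - 323558\right) = \left(328515 + 292864 \cdot \frac{1}{42900}\right) \left(\frac{1}{2} \left(-104\right) \left(-11 - 416\right) - 323558\right) = \left(328515 + \frac{512}{75}\right) \left(\frac{1}{2} \left(-104\right) \left(-427\right) - 323558\right) = \frac{24639137 \left(22204 - 323558\right)}{75} = \frac{24639137}{75} \left(-301354\right) = - \frac{7425102491498}{75}$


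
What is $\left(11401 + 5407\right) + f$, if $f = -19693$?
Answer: $-2885$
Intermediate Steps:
$\left(11401 + 5407\right) + f = \left(11401 + 5407\right) - 19693 = 16808 - 19693 = -2885$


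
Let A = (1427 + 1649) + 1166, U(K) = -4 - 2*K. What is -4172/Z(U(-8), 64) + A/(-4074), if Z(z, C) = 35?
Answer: -58317/485 ≈ -120.24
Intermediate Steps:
A = 4242 (A = 3076 + 1166 = 4242)
-4172/Z(U(-8), 64) + A/(-4074) = -4172/35 + 4242/(-4074) = -4172*1/35 + 4242*(-1/4074) = -596/5 - 101/97 = -58317/485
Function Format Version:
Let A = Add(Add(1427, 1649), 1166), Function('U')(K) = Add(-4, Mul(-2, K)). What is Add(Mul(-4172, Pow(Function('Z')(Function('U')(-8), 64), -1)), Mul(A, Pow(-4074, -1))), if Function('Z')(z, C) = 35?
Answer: Rational(-58317, 485) ≈ -120.24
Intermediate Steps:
A = 4242 (A = Add(3076, 1166) = 4242)
Add(Mul(-4172, Pow(Function('Z')(Function('U')(-8), 64), -1)), Mul(A, Pow(-4074, -1))) = Add(Mul(-4172, Pow(35, -1)), Mul(4242, Pow(-4074, -1))) = Add(Mul(-4172, Rational(1, 35)), Mul(4242, Rational(-1, 4074))) = Add(Rational(-596, 5), Rational(-101, 97)) = Rational(-58317, 485)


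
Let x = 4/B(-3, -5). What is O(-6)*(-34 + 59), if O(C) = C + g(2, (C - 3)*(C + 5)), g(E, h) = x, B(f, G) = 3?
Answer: -350/3 ≈ -116.67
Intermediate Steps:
x = 4/3 ≈ 1.3333
g(E, h) = 4/3
O(C) = 4/3 + C (O(C) = C + 4/3 = 4/3 + C)
O(-6)*(-34 + 59) = (4/3 - 6)*(-34 + 59) = -14/3*25 = -350/3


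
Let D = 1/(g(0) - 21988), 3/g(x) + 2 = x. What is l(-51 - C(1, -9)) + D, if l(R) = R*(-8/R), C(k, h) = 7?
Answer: -351834/43979 ≈ -8.0000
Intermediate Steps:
g(x) = 3/(-2 + x)
l(R) = -8
D = -2/43979 (D = 1/(3/(-2 + 0) - 21988) = 1/(3/(-2) - 21988) = 1/(3*(-½) - 21988) = 1/(-3/2 - 21988) = 1/(-43979/2) = -2/43979 ≈ -4.5476e-5)
l(-51 - C(1, -9)) + D = -8 - 2/43979 = -351834/43979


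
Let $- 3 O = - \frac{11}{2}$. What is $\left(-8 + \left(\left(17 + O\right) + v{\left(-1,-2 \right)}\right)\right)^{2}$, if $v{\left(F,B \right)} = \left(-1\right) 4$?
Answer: $\frac{1681}{36} \approx 46.694$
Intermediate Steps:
$v{\left(F,B \right)} = -4$
$O = \frac{11}{6}$ ($O = - \frac{\left(-11\right) \frac{1}{2}}{3} = \left(- \frac{1}{3}\right) \left(- \frac{11}{2}\right) = \frac{11}{6} \approx 1.8333$)
$\left(-8 + \left(\left(17 + O\right) + v{\left(-1,-2 \right)}\right)\right)^{2} = \left(-8 + \left(\left(17 + \frac{11}{6}\right) - 4\right)\right)^{2} = \left(-8 + \left(\frac{113}{6} - 4\right)\right)^{2} = \left(-8 + \frac{89}{6}\right)^{2} = \left(\frac{41}{6}\right)^{2} = \frac{1681}{36}$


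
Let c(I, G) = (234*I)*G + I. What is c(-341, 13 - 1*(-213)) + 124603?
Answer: -17909182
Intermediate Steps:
c(I, G) = I + 234*G*I (c(I, G) = 234*G*I + I = I + 234*G*I)
c(-341, 13 - 1*(-213)) + 124603 = -341*(1 + 234*(13 - 1*(-213))) + 124603 = -341*(1 + 234*(13 + 213)) + 124603 = -341*(1 + 234*226) + 124603 = -341*(1 + 52884) + 124603 = -341*52885 + 124603 = -18033785 + 124603 = -17909182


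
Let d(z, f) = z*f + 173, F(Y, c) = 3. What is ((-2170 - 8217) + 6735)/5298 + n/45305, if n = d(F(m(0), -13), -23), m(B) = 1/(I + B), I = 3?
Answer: -6342418/9231765 ≈ -0.68702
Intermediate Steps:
m(B) = 1/(3 + B)
d(z, f) = 173 + f*z (d(z, f) = f*z + 173 = 173 + f*z)
n = 104 (n = 173 - 23*3 = 173 - 69 = 104)
((-2170 - 8217) + 6735)/5298 + n/45305 = ((-2170 - 8217) + 6735)/5298 + 104/45305 = (-10387 + 6735)*(1/5298) + 104*(1/45305) = -3652*1/5298 + 8/3485 = -1826/2649 + 8/3485 = -6342418/9231765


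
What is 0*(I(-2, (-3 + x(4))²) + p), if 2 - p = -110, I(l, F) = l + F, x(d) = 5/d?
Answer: 0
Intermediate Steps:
I(l, F) = F + l
p = 112 (p = 2 - 1*(-110) = 2 + 110 = 112)
0*(I(-2, (-3 + x(4))²) + p) = 0*(((-3 + 5/4)² - 2) + 112) = 0*(((-7/4)² - 2) + 112) = 0*((49/16 - 2) + 112) = 0*(17/16 + 112) = 0*(1809/16) = 0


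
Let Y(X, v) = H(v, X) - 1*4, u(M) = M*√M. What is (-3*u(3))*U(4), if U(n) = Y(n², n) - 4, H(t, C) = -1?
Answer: 81*√3 ≈ 140.30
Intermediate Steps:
u(M) = M^(3/2)
Y(X, v) = -5 (Y(X, v) = -1 - 1*4 = -1 - 4 = -5)
U(n) = -9 (U(n) = -5 - 4 = -9)
(-3*u(3))*U(4) = -9*√3*(-9) = 81*√3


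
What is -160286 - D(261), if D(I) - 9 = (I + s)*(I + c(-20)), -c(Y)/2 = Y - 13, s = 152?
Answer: -295346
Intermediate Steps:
c(Y) = 26 - 2*Y (c(Y) = -2*(Y - 13) = -2*(-13 + Y) = 26 - 2*Y)
D(I) = 9 + (66 + I)*(152 + I) (D(I) = 9 + (I + 152)*(I + (26 - 2*(-20))) = 9 + (152 + I)*(I + (26 + 40)) = 9 + (152 + I)*(I + 66) = 9 + (152 + I)*(66 + I) = 9 + (66 + I)*(152 + I))
-160286 - D(261) = -160286 - (10041 + 261² + 218*261) = -160286 - (10041 + 68121 + 56898) = -160286 - 1*135060 = -160286 - 135060 = -295346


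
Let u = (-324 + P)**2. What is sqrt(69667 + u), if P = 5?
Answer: 2*sqrt(42857) ≈ 414.04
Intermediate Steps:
u = 101761 (u = (-324 + 5)**2 = (-319)**2 = 101761)
sqrt(69667 + u) = sqrt(69667 + 101761) = sqrt(171428) = 2*sqrt(42857)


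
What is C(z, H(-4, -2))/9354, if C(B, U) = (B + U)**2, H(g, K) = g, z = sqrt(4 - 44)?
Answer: 2*(2 - I*sqrt(10))**2/4677 ≈ -0.0025657 - 0.0054091*I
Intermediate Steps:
z = 2*I*sqrt(10) (z = sqrt(-40) = 2*I*sqrt(10) ≈ 6.3246*I)
C(z, H(-4, -2))/9354 = (2*I*sqrt(10) - 4)**2/9354 = (-4 + 2*I*sqrt(10))**2*(1/9354) = (-4 + 2*I*sqrt(10))**2/9354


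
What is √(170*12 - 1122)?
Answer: 3*√102 ≈ 30.299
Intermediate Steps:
√(170*12 - 1122) = √(2040 - 1122) = √918 = 3*√102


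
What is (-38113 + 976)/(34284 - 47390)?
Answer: 37137/13106 ≈ 2.8336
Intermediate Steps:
(-38113 + 976)/(34284 - 47390) = -37137/(-13106) = -37137*(-1/13106) = 37137/13106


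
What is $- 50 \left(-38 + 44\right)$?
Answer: $-300$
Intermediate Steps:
$- 50 \left(-38 + 44\right) = \left(-50\right) 6 = -300$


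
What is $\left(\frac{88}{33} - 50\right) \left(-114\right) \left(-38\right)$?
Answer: $-205048$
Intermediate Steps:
$\left(\frac{88}{33} - 50\right) \left(-114\right) \left(-38\right) = \left(88 \cdot \frac{1}{33} - 50\right) \left(-114\right) \left(-38\right) = \left(\frac{8}{3} - 50\right) \left(-114\right) \left(-38\right) = \left(- \frac{142}{3}\right) \left(-114\right) \left(-38\right) = 5396 \left(-38\right) = -205048$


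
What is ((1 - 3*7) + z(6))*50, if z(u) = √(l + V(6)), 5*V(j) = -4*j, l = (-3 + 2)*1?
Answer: -1000 + 10*I*√145 ≈ -1000.0 + 120.42*I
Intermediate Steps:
l = -1 (l = -1*1 = -1)
V(j) = -4*j/5 (V(j) = (-4*j)/5 = -4*j/5)
z(u) = I*√145/5 (z(u) = √(-1 - ⅘*6) = √(-1 - 24/5) = √(-29/5) = I*√145/5)
((1 - 3*7) + z(6))*50 = ((1 - 3*7) + I*√145/5)*50 = ((1 - 21) + I*√145/5)*50 = (-20 + I*√145/5)*50 = -1000 + 10*I*√145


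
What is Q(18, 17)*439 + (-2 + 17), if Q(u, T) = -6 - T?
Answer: -10082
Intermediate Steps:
Q(18, 17)*439 + (-2 + 17) = (-6 - 1*17)*439 + (-2 + 17) = (-6 - 17)*439 + 15 = -23*439 + 15 = -10097 + 15 = -10082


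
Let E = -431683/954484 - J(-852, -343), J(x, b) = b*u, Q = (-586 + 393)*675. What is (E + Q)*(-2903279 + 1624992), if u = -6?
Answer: 161460639145429385/954484 ≈ 1.6916e+11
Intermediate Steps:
Q = -130275 (Q = -193*675 = -130275)
J(x, b) = -6*b (J(x, b) = b*(-6) = -6*b)
E = -1964759755/954484 (E = -431683/954484 - (-6)*(-343) = -431683*1/954484 - 1*2058 = -431683/954484 - 2058 = -1964759755/954484 ≈ -2058.5)
(E + Q)*(-2903279 + 1624992) = (-1964759755/954484 - 130275)*(-2903279 + 1624992) = -126310162855/954484*(-1278287) = 161460639145429385/954484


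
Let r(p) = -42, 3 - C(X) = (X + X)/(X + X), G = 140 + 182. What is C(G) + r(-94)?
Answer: -40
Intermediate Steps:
G = 322
C(X) = 2 (C(X) = 3 - (X + X)/(X + X) = 3 - 2*X/(2*X) = 3 - 2*X*1/(2*X) = 3 - 1*1 = 3 - 1 = 2)
C(G) + r(-94) = 2 - 42 = -40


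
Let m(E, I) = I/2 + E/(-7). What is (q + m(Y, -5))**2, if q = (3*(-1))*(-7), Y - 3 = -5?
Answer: 69169/196 ≈ 352.90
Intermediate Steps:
Y = -2 (Y = 3 - 5 = -2)
m(E, I) = I/2 - E/7 (m(E, I) = I*(1/2) + E*(-1/7) = I/2 - E/7)
q = 21 (q = -3*(-7) = 21)
(q + m(Y, -5))**2 = (21 + ((1/2)*(-5) - 1/7*(-2)))**2 = (21 + (-5/2 + 2/7))**2 = (21 - 31/14)**2 = (263/14)**2 = 69169/196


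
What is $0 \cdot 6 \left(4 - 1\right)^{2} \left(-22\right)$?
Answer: $0$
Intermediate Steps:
$0 \cdot 6 \left(4 - 1\right)^{2} \left(-22\right) = 0 \cdot 3^{2} \left(-22\right) = 0 \cdot 9 \left(-22\right) = 0 \left(-22\right) = 0$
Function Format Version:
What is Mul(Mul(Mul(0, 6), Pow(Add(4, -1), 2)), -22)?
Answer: 0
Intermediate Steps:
Mul(Mul(Mul(0, 6), Pow(Add(4, -1), 2)), -22) = Mul(Mul(0, Pow(3, 2)), -22) = Mul(Mul(0, 9), -22) = Mul(0, -22) = 0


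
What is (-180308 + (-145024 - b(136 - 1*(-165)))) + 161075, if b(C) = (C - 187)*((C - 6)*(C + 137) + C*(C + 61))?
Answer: -27315865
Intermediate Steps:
b(C) = (-187 + C)*(C*(61 + C) + (-6 + C)*(137 + C)) (b(C) = (-187 + C)*((-6 + C)*(137 + C) + C*(61 + C)) = (-187 + C)*(C*(61 + C) + (-6 + C)*(137 + C)))
(-180308 + (-145024 - b(136 - 1*(-165)))) + 161075 = (-180308 + (-145024 - (153714 - 36726*(136 - 1*(-165)) - 182*(136 - 1*(-165))² + 2*(136 - 1*(-165))³))) + 161075 = (-180308 + (-145024 - (153714 - 36726*(136 + 165) - 182*(136 + 165)² + 2*(136 + 165)³))) + 161075 = (-180308 + (-145024 - (153714 - 36726*301 - 182*301² + 2*301³))) + 161075 = (-180308 + (-145024 - (153714 - 11054526 - 182*90601 + 2*27270901))) + 161075 = (-180308 + (-145024 - (153714 - 11054526 - 16489382 + 54541802))) + 161075 = (-180308 + (-145024 - 1*27151608)) + 161075 = (-180308 + (-145024 - 27151608)) + 161075 = (-180308 - 27296632) + 161075 = -27476940 + 161075 = -27315865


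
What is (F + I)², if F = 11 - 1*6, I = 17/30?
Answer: 27889/900 ≈ 30.988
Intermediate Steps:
I = 17/30 (I = 17*(1/30) = 17/30 ≈ 0.56667)
F = 5 (F = 11 - 6 = 5)
(F + I)² = (5 + 17/30)² = (167/30)² = 27889/900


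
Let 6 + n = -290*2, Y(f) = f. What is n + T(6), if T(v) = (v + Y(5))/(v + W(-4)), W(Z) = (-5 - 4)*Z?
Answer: -24601/42 ≈ -585.74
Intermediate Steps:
W(Z) = -9*Z
T(v) = (5 + v)/(36 + v) (T(v) = (v + 5)/(v - 9*(-4)) = (5 + v)/(v + 36) = (5 + v)/(36 + v))
n = -586 (n = -6 - 290*2 = -6 - 580 = -586)
n + T(6) = -586 + (5 + 6)/(36 + 6) = -586 + 11/42 = -24601/42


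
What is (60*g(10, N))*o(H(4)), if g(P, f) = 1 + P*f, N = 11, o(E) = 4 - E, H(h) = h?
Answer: 0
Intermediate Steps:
(60*g(10, N))*o(H(4)) = (60*(1 + 10*11))*(4 - 1*4) = (60*(1 + 110))*(4 - 4) = (60*111)*0 = 6660*0 = 0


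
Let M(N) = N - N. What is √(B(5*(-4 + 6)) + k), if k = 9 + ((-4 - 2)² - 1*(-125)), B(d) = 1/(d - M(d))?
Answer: 9*√210/10 ≈ 13.042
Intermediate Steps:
M(N) = 0
B(d) = 1/d (B(d) = 1/(d - 1*0) = 1/(d + 0) = 1/d)
k = 170 (k = 9 + ((-6)² + 125) = 9 + (36 + 125) = 9 + 161 = 170)
√(B(5*(-4 + 6)) + k) = √(1/(5*(-4 + 6)) + 170) = √(1/(5*2) + 170) = √(1/10 + 170) = √(⅒ + 170) = √(1701/10) = 9*√210/10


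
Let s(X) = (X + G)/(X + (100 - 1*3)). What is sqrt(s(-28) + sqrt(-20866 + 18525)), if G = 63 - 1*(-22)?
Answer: sqrt(437 + 529*I*sqrt(2341))/23 ≈ 4.9607 + 4.8767*I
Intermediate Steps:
G = 85 (G = 63 + 22 = 85)
s(X) = (85 + X)/(97 + X) (s(X) = (X + 85)/(X + (100 - 1*3)) = (85 + X)/(X + (100 - 3)) = (85 + X)/(X + 97) = (85 + X)/(97 + X))
sqrt(s(-28) + sqrt(-20866 + 18525)) = sqrt((85 - 28)/(97 - 28) + sqrt(-20866 + 18525)) = sqrt(57/69 + sqrt(-2341)) = sqrt((1/69)*57 + I*sqrt(2341)) = sqrt(19/23 + I*sqrt(2341))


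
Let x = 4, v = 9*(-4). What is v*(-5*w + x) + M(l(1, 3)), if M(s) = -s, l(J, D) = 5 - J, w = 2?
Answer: 212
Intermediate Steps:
v = -36
v*(-5*w + x) + M(l(1, 3)) = -36*(-5*2 + 4) - (5 - 1*1) = -36*(-10 + 4) - (5 - 1) = -36*(-6) - 1*4 = 216 - 4 = 212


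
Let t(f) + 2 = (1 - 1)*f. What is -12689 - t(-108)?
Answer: -12687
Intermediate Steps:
t(f) = -2 (t(f) = -2 + (1 - 1)*f = -2 + 0*f = -2 + 0 = -2)
-12689 - t(-108) = -12689 - 1*(-2) = -12689 + 2 = -12687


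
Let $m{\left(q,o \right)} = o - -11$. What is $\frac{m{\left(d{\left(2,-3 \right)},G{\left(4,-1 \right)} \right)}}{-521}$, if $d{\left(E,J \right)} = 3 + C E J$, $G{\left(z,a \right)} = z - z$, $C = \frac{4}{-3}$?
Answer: $- \frac{11}{521} \approx -0.021113$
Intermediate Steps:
$C = - \frac{4}{3}$ ($C = 4 \left(- \frac{1}{3}\right) = - \frac{4}{3} \approx -1.3333$)
$G{\left(z,a \right)} = 0$
$d{\left(E,J \right)} = 3 - \frac{4 E J}{3}$
$m{\left(q,o \right)} = 11 + o$ ($m{\left(q,o \right)} = o + 11 = 11 + o$)
$\frac{m{\left(d{\left(2,-3 \right)},G{\left(4,-1 \right)} \right)}}{-521} = \frac{11 + 0}{-521} = 11 \left(- \frac{1}{521}\right) = - \frac{11}{521}$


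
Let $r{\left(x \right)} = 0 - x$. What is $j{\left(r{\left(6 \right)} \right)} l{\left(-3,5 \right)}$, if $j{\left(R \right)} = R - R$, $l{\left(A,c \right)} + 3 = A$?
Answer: $0$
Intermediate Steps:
$l{\left(A,c \right)} = -3 + A$
$r{\left(x \right)} = - x$
$j{\left(R \right)} = 0$
$j{\left(r{\left(6 \right)} \right)} l{\left(-3,5 \right)} = 0 \left(-3 - 3\right) = 0 \left(-6\right) = 0$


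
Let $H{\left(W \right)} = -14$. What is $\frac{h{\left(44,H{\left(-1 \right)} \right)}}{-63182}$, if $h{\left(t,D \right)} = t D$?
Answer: $\frac{44}{4513} \approx 0.0097496$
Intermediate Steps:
$h{\left(t,D \right)} = D t$
$\frac{h{\left(44,H{\left(-1 \right)} \right)}}{-63182} = \frac{\left(-14\right) 44}{-63182} = \left(-616\right) \left(- \frac{1}{63182}\right) = \frac{44}{4513}$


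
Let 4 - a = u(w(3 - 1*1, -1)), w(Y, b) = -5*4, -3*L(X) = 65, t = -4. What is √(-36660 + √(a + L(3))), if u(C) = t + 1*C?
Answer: √(-329940 + 3*√57)/3 ≈ 191.46*I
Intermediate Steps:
L(X) = -65/3 (L(X) = -⅓*65 = -65/3)
w(Y, b) = -20
u(C) = -4 + C (u(C) = -4 + 1*C = -4 + C)
a = 28 (a = 4 - (-4 - 20) = 4 - 1*(-24) = 4 + 24 = 28)
√(-36660 + √(a + L(3))) = √(-36660 + √(28 - 65/3)) = √(-36660 + √(19/3)) = √(-36660 + √57/3)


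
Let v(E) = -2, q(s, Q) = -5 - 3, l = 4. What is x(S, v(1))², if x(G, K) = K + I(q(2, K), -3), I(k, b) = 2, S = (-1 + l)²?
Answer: 0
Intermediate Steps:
S = 9 (S = (-1 + 4)² = 3² = 9)
q(s, Q) = -8
x(G, K) = 2 + K (x(G, K) = K + 2 = 2 + K)
x(S, v(1))² = (2 - 2)² = 0² = 0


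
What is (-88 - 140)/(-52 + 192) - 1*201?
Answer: -7092/35 ≈ -202.63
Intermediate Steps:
(-88 - 140)/(-52 + 192) - 1*201 = -228/140 - 201 = -228*1/140 - 201 = -57/35 - 201 = -7092/35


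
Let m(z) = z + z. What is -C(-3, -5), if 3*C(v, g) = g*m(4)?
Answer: 40/3 ≈ 13.333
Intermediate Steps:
m(z) = 2*z
C(v, g) = 8*g/3 (C(v, g) = (g*(2*4))/3 = (g*8)/3 = (8*g)/3 = 8*g/3)
-C(-3, -5) = -8*(-5)/3 = -1*(-40/3) = 40/3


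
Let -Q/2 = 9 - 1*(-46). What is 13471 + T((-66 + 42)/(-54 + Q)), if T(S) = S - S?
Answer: 13471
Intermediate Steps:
Q = -110 (Q = -2*(9 - 1*(-46)) = -2*(9 + 46) = -2*55 = -110)
T(S) = 0
13471 + T((-66 + 42)/(-54 + Q)) = 13471 + 0 = 13471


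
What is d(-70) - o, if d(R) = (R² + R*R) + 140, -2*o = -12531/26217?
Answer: 173727143/17478 ≈ 9939.8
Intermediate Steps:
o = 4177/17478 (o = -(-12531)/(2*26217) = -½*(-4177/8739) = 4177/17478 ≈ 0.23899)
d(R) = 140 + 2*R² (d(R) = (R² + R²) + 140 = 2*R² + 140 = 140 + 2*R²)
d(-70) - o = (140 + 2*(-70)²) - 1*4177/17478 = (140 + 2*4900) - 4177/17478 = (140 + 9800) - 4177/17478 = 9940 - 4177/17478 = 173727143/17478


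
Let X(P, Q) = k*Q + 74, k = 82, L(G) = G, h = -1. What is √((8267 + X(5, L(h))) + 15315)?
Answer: √23574 ≈ 153.54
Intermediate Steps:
X(P, Q) = 74 + 82*Q (X(P, Q) = 82*Q + 74 = 74 + 82*Q)
√((8267 + X(5, L(h))) + 15315) = √((8267 + (74 + 82*(-1))) + 15315) = √((8267 + (74 - 82)) + 15315) = √((8267 - 8) + 15315) = √(8259 + 15315) = √23574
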